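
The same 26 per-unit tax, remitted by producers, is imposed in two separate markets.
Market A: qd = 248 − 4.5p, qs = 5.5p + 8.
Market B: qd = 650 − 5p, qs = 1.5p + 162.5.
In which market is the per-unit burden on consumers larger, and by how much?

Market A: pre-tax p* = 24, q* = 140; post-tax q = 75.65; per-unit burden on consumers = 14.3.
Market B: pre-tax p* = 75, q* = 275; post-tax q = 245; per-unit burden on consumers = 6.
Difference: 14.3 vs 6 → market A is larger by 8.3.

Market A, by 8.3.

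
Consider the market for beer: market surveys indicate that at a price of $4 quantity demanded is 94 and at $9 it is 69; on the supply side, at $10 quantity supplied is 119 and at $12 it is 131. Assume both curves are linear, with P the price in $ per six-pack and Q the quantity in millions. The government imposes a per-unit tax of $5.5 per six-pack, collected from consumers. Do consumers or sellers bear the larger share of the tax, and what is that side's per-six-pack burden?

Consumers bear the larger share: $3 per six-pack.

Demand slope: (69 − 94)/(9 − 4) = -5, so Qd = 114 − 5P.
Supply slope: (131 − 119)/(12 − 10) = 6, so Qs = 6P + 59.
Before the tax: set 114 − 5P = 6P + 59 → P* = $5, Q* = 89.
With the tax collected from consumers, demand (in seller-price terms) shifts: Qd = 114 − 5(P + 5.5).
Solving gives Q = 74 with consumers paying $8 and sellers receiving $2.5 (the $5.5 wedge).
Per-six-pack burden: consumers $3, sellers $2.5.
Consumers take the larger share because demand is less price-elastic here (demand slope 5 vs supply slope 6).
The less price-elastic side of the market bears the larger share of a per-unit tax.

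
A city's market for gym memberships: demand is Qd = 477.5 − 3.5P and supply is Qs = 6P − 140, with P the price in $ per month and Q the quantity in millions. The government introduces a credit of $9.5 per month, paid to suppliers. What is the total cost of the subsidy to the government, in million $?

Before the subsidy: set 477.5 − 3.5P = 6P − 140 → P* = $65, Q* = 250.
With a per-unit subsidy paid to suppliers, each receives P + 9.5 per unit sold, so supply becomes Qs = 6(P + 9.5) − 140.
Solving gives Q = 271 with consumers paying $59 and suppliers receiving $68.5 (the $9.5 wedge).
Outlay = t · Q = 9.5 · 271 = $2574.5.

Government outlay = $2574.5 million.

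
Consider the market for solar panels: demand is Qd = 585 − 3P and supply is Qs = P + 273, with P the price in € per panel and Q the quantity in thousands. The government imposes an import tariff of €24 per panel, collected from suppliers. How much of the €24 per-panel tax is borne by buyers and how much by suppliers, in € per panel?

Buyers bear €6 per panel; suppliers bear €18 per panel.

Before the tax: set 585 − 3P = P + 273 → P* = €78, Q* = 351.
With the tax collected from suppliers, supply shifts: Qs = (P − 24) + 273.
Solving gives Q = 333 with buyers paying €84 and suppliers receiving €60 (the €24 wedge).
Burden on buyers: €6; on suppliers: €18. (They sum to €24.)
The less price-elastic side of the market bears the larger share of a per-unit tax.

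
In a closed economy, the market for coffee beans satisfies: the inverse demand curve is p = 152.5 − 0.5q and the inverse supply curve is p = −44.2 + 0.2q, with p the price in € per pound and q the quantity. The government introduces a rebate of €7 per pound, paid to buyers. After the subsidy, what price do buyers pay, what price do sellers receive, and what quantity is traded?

Buyers pay €7; sellers receive €14; quantity = 291.

Inverting to q(p) form: qd = 305 − 2p; qs = 5p + 221.
Before the subsidy: set 305 − 2p = 5p + 221 → p* = €12, q* = 281.
With a per-unit subsidy paid to buyers, each effectively pays p − 7, so demand becomes qd = 305 − 2(p − 7).
Solving gives q = 291 with buyers paying €7 and sellers receiving €14 (the €7 wedge).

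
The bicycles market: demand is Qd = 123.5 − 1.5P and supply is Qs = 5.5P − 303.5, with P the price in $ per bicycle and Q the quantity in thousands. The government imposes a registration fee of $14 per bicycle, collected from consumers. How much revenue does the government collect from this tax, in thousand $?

Before the tax: set 123.5 − 1.5P = 5.5P − 303.5 → P* = $61, Q* = 32.
With the tax collected from consumers, demand (in seller-price terms) shifts: Qd = 123.5 − 1.5(P + 14).
Solving gives Q = 15.5 with consumers paying $72 and sellers receiving $58 (the $14 wedge).
Revenue = t · Q = 14 · 15.5 = $217.

Tax revenue = $217 thousand.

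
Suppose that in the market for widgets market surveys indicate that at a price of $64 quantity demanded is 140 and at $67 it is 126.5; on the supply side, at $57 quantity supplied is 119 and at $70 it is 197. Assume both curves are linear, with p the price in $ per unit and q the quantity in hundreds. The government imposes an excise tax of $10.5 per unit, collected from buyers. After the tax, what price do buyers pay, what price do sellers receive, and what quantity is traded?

Demand slope: (126.5 − 140)/(67 − 64) = -4.5, so qd = 428 − 4.5p.
Supply slope: (197 − 119)/(70 − 57) = 6, so qs = 6p − 223.
Without the tax, 428 − 4.5p = 6p − 223 gives 10.5p = 651, so p* = $62 and q* = 149.
With the tax collected from buyers, demand (in seller-price terms) shifts: qd = 428 − 4.5(p + 10.5).
New equilibrium: buyers pay $68, sellers receive $57.5, q = 122. (Wedge: pb − ps = 10.5.)
The less price-elastic side of the market bears the larger share of a per-unit tax.

Buyers pay $68; sellers receive $57.5; quantity = 122.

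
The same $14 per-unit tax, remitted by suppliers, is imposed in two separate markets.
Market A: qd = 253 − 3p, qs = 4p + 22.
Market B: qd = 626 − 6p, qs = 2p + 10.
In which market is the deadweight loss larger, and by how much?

Market A, by $21.

Market A: pre-tax p* = $33, q* = 154; post-tax q = 130; deadweight loss = $168.
Market B: pre-tax p* = $77, q* = 164; post-tax q = 143; deadweight loss = $147.
Difference: $168 vs $147 → market A is larger by $21.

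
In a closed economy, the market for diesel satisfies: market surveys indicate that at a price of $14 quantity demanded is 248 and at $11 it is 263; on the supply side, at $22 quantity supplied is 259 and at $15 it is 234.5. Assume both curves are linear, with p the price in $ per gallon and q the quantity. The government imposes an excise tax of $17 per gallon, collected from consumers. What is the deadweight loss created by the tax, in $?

Demand slope: (263 − 248)/(11 − 14) = -5, so qd = 318 − 5p.
Supply slope: (234.5 − 259)/(15 − 22) = 3.5, so qs = 3.5p + 182.
Before the tax: set 318 − 5p = 3.5p + 182 → p* = $16, q* = 238.
With the tax collected from consumers, demand (in seller-price terms) shifts: qd = 318 − 5(p + 17).
New equilibrium: consumers pay $23, producers receive $6, q = 203. (Wedge: pb − ps = 17.)
Quantity falls by |ΔQ| = |238 − 203| = 35.
DWL = ½ · t · |ΔQ| = ½ · 17 · 35 = $297.5.

Deadweight loss = $297.5.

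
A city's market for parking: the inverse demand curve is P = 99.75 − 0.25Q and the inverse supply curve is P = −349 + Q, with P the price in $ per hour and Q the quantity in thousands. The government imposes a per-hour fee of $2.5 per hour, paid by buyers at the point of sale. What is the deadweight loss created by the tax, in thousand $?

Inverting to Q(P) form: Qd = 399 − 4P; Qs = P + 349.
Before the tax: set 399 − 4P = P + 349 → P* = $10, Q* = 359.
With the tax collected from buyers, demand (in seller-price terms) shifts: Qd = 399 − 4(P + 2.5).
Solving gives Q = 357 with buyers paying $10.5 and sellers receiving $8 (the $2.5 wedge).
Quantity falls by |ΔQ| = |359 − 357| = 2.
DWL = ½ · t · |ΔQ| = ½ · 2.5 · 2 = $2.5.

Deadweight loss = $2.5 thousand.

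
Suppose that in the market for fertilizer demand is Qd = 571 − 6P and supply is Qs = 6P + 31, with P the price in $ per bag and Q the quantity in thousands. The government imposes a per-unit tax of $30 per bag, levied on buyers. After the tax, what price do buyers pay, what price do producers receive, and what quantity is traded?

Buyers pay $60; producers receive $30; quantity = 211.

Before the tax: set 571 − 6P = 6P + 31 → P* = $45, Q* = 301.
With the tax collected from buyers, demand (in seller-price terms) shifts: Qd = 571 − 6(P + 30).
Solving gives Q = 211 with buyers paying $60 and producers receiving $30 (the $30 wedge).
The less price-elastic side of the market bears the larger share of a per-unit tax.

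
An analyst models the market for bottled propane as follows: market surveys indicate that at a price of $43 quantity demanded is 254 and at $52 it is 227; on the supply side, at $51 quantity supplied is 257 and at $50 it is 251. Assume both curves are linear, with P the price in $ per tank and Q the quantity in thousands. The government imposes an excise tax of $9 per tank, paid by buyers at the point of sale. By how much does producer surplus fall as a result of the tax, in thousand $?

Demand slope: (227 − 254)/(52 − 43) = -3, so Qd = 383 − 3P.
Supply slope: (251 − 257)/(50 − 51) = 6, so Qs = 6P − 49.
Before the tax: set 383 − 3P = 6P − 49 → P* = $48, Q* = 239.
With the tax collected from buyers, demand (in seller-price terms) shifts: Qd = 383 − 3(P + 9).
New equilibrium: buyers pay $54, sellers receive $45, Q = 221. (Wedge: Pb − Ps = 9.)
ΔPS is the trapezoid between Q = 221 and Q = 239 of height $3: ½ · (239 + 221) · 3 = $690.

Producer surplus falls by $690 thousand.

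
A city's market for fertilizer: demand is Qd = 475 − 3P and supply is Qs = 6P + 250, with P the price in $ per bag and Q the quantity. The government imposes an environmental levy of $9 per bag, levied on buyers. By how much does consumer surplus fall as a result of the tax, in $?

Without the tax, 475 − 3P = 6P + 250 gives 9P = 225, so P* = $25 and Q* = 400.
With the tax collected from buyers, demand (in seller-price terms) shifts: Qd = 475 − 3(P + 9).
Solving gives Q = 382 with buyers paying $31 and sellers receiving $22 (the $9 wedge).
ΔCS is the trapezoid between Q = 382 and Q = 400 of height $6: ½ · (400 + 382) · 6 = $2346.

Consumer surplus falls by $2346.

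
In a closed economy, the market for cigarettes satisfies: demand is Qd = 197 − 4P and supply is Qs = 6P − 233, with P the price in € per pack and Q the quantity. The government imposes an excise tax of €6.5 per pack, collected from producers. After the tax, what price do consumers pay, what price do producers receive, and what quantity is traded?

Consumers pay €46.9; producers receive €40.4; quantity = 9.4.

Before the tax: set 197 − 4P = 6P − 233 → P* = €43, Q* = 25.
With the tax collected from producers, supply shifts: Qs = 6(P − 6.5) − 233.
New equilibrium: consumers pay €46.9, producers receive €40.4, Q = 9.4. (Wedge: Pb − Ps = 6.5.)
The less price-elastic side of the market bears the larger share of a per-unit tax.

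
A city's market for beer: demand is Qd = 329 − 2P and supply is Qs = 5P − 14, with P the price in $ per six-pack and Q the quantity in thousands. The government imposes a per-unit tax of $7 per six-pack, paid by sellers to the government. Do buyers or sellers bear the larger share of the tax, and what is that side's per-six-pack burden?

Buyers bear the larger share: $5 per six-pack.

Without the tax, 329 − 2P = 5P − 14 gives 7P = 343, so P* = $49 and Q* = 231.
With the tax collected from sellers, supply shifts: Qs = 5(P − 7) − 14.
Solving gives Q = 221 with buyers paying $54 and sellers receiving $47 (the $7 wedge).
Per-six-pack burden: buyers $5, sellers $2.
Buyers take the larger share because demand is less price-elastic here (demand slope 2 vs supply slope 5).
The less price-elastic side of the market bears the larger share of a per-unit tax.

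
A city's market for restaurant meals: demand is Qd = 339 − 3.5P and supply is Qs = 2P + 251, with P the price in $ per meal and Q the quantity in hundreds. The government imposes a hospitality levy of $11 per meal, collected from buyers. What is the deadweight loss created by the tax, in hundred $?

Before the tax: set 339 − 3.5P = 2P + 251 → P* = $16, Q* = 283.
With the tax collected from buyers, demand (in seller-price terms) shifts: Qd = 339 − 3.5(P + 11).
Solving gives Q = 269 with buyers paying $20 and sellers receiving $9 (the $11 wedge).
Quantity falls by |ΔQ| = |283 − 269| = 14.
DWL = ½ · t · |ΔQ| = ½ · 11 · 14 = $77.

Deadweight loss = $77 hundred.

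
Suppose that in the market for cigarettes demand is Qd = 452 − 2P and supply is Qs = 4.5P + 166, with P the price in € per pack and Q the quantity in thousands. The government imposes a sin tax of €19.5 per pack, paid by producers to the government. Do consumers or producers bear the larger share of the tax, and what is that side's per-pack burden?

Before the tax: set 452 − 2P = 4.5P + 166 → P* = €44, Q* = 364.
With the tax collected from producers, supply shifts: Qs = 4.5(P − 19.5) + 166.
New equilibrium: consumers pay €57.5, producers receive €38, Q = 337. (Wedge: Pb − Ps = 19.5.)
Per-pack burden: consumers €13.5, producers €6.
Consumers take the larger share because demand is less price-elastic here (demand slope 2 vs supply slope 4.5).

Consumers bear the larger share: €13.5 per pack.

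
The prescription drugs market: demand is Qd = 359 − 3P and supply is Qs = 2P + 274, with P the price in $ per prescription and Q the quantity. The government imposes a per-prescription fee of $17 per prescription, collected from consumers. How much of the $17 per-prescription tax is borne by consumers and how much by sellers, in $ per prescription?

Consumers bear $6.8 per prescription; sellers bear $10.2 per prescription.

Before the tax: set 359 − 3P = 2P + 274 → P* = $17, Q* = 308.
With the tax collected from consumers, demand (in seller-price terms) shifts: Qd = 359 − 3(P + 17).
Solving gives Q = 287.6 with consumers paying $23.8 and sellers receiving $6.8 (the $17 wedge).
Burden on consumers: $6.8; on sellers: $10.2. (They sum to $17.)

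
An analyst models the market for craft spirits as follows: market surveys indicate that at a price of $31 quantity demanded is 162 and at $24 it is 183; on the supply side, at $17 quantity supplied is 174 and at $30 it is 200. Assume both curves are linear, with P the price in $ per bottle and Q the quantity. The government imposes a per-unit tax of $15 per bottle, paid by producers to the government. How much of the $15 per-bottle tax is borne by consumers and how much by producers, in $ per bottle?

Demand slope: (183 − 162)/(24 − 31) = -3, so Qd = 255 − 3P.
Supply slope: (200 − 174)/(30 − 17) = 2, so Qs = 2P + 140.
Before the tax: set 255 − 3P = 2P + 140 → P* = $23, Q* = 186.
With the tax collected from producers, supply shifts: Qs = 2(P − 15) + 140.
Solving gives Q = 168 with consumers paying $29 and producers receiving $14 (the $15 wedge).
Burden on consumers: $6; on producers: $9. (They sum to $15.)
The less price-elastic side of the market bears the larger share of a per-unit tax.

Consumers bear $6 per bottle; producers bear $9 per bottle.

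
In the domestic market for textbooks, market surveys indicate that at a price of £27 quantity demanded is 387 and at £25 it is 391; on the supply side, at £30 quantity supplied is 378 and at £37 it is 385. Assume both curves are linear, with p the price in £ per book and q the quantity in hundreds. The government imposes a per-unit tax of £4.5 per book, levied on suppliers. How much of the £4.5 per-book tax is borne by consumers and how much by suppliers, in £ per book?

Demand slope: (391 − 387)/(25 − 27) = -2, so qd = 441 − 2p.
Supply slope: (385 − 378)/(37 − 30) = 1, so qs = p + 348.
Before the tax: set 441 − 2p = p + 348 → p* = £31, q* = 379.
With the tax collected from suppliers, supply shifts: qs = (p − 4.5) + 348.
New equilibrium: consumers pay £32.5, suppliers receive £28, q = 376. (Wedge: pb − ps = 4.5.)
Burden on consumers: £1.5; on suppliers: £3. (They sum to £4.5.)
The less price-elastic side of the market bears the larger share of a per-unit tax.

Consumers bear £1.5 per book; suppliers bear £3 per book.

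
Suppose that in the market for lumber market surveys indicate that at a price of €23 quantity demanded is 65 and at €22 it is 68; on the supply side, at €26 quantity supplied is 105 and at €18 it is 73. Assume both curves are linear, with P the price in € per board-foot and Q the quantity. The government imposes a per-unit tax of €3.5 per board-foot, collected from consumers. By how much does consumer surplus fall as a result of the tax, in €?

Consumer surplus falls by €148.

Demand slope: (68 − 65)/(22 − 23) = -3, so Qd = 134 − 3P.
Supply slope: (73 − 105)/(18 − 26) = 4, so Qs = 4P + 1.
Before the tax: set 134 − 3P = 4P + 1 → P* = €19, Q* = 77.
With the tax collected from consumers, demand (in seller-price terms) shifts: Qd = 134 − 3(P + 3.5).
Solving gives Q = 71 with consumers paying €21 and suppliers receiving €17.5 (the €3.5 wedge).
ΔCS is the trapezoid between Q = 71 and Q = 77 of height €2: ½ · (77 + 71) · 2 = €148.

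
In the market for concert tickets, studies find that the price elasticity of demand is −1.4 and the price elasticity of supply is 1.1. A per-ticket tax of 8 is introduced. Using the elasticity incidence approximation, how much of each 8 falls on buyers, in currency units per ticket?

Incidence ratio: buyers' share ≈ εs / (εs + |εd|) = 1.1 / (1.1 + 1.4) = 0.44.
So buyers bear ≈ 0.44 × 8 = 3.52; suppliers bear 4.48.

Buyers bear ≈ 3.52 per ticket.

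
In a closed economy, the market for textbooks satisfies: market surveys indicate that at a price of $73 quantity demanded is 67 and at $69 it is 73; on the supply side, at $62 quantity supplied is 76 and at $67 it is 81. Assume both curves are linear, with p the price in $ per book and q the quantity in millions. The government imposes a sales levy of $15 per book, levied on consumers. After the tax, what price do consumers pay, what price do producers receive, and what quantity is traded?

Demand slope: (73 − 67)/(69 − 73) = -1.5, so qd = 176.5 − 1.5p.
Supply slope: (81 − 76)/(67 − 62) = 1, so qs = p + 14.
Before the tax: set 176.5 − 1.5p = p + 14 → p* = $65, q* = 79.
With the tax collected from consumers, demand (in seller-price terms) shifts: qd = 176.5 − 1.5(p + 15).
New equilibrium: consumers pay $71, producers receive $56, q = 70. (Wedge: pb − ps = 15.)

Consumers pay $71; producers receive $56; quantity = 70.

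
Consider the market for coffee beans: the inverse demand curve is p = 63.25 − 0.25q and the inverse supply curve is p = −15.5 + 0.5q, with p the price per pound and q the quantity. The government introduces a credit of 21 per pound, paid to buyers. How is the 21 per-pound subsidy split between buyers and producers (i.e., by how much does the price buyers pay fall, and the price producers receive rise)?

Buyers gain 7 per pound; producers gain 14 per pound.

Rewrite in direct form: qd = 253 − 4p and qs = 2p + 31.
Before the subsidy: set 253 − 4p = 2p + 31 → p* = 37, q* = 105.
With a per-unit subsidy paid to buyers, each effectively pays p − 21, so demand becomes qd = 253 − 4(p − 21).
Solving gives q = 133 with buyers paying 30 and producers receiving 51 (the 21 wedge).
Gain to buyers: 7; to producers: 14. (They sum to 21.)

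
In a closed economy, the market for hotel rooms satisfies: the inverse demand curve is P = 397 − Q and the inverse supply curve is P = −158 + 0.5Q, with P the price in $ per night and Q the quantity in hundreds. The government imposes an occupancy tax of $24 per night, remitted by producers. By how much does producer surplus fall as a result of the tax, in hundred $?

Rewrite in direct form: Qd = 397 − P and Qs = 2P + 316.
Before the tax: set 397 − P = 2P + 316 → P* = $27, Q* = 370.
With the tax collected from producers, supply shifts: Qs = 2(P − 24) + 316.
Solving gives Q = 354 with buyers paying $43 and producers receiving $19 (the $24 wedge).
ΔPS is the trapezoid between Q = 354 and Q = 370 of height $8: ½ · (370 + 354) · 8 = $2896.

Producer surplus falls by $2896 hundred.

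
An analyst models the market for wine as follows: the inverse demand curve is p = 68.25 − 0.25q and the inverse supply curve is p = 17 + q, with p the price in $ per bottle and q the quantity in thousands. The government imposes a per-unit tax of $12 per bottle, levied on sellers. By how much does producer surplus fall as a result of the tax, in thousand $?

Inverting to q(p) form: qd = 273 − 4p; qs = p − 17.
Before the tax: set 273 − 4p = p − 17 → p* = $58, q* = 41.
With the tax collected from sellers, supply shifts: qs = (p − 12) − 17.
Solving gives q = 31.4 with buyers paying $60.4 and sellers receiving $48.4 (the $12 wedge).
ΔPS is the trapezoid between Q = 31.4 and Q = 41 of height $9.6: ½ · (41 + 31.4) · 9.6 = $347.52.

Producer surplus falls by $347.52 thousand.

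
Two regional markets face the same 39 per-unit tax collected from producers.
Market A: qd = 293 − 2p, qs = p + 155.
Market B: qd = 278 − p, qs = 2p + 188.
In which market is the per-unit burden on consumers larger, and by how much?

Market A: pre-tax p* = 46, q* = 201; post-tax q = 175; per-unit burden on consumers = 13.
Market B: pre-tax p* = 30, q* = 248; post-tax q = 222; per-unit burden on consumers = 26.
Difference: 13 vs 26 → market B is larger by 13.

Market B, by 13.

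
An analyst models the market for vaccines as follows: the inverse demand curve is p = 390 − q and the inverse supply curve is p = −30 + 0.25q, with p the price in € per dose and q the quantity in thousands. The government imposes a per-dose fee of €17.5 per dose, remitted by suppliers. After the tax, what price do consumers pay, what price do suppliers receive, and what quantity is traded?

Inverting to q(p) form: qd = 390 − p; qs = 4p + 120.
Without the tax, 390 − p = 4p + 120 gives 5p = 270, so p* = €54 and q* = 336.
With the tax collected from suppliers, supply shifts: qs = 4(p − 17.5) + 120.
New equilibrium: consumers pay €68, suppliers receive €50.5, q = 322. (Wedge: pb − ps = 17.5.)

Consumers pay €68; suppliers receive €50.5; quantity = 322.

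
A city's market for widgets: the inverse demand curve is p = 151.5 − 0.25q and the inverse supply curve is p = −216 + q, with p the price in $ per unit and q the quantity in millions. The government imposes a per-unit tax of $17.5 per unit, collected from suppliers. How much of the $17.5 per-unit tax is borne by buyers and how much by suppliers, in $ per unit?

Buyers bear $3.5 per unit; suppliers bear $14 per unit.

Rewrite in direct form: qd = 606 − 4p and qs = p + 216.
Before the tax: set 606 − 4p = p + 216 → p* = $78, q* = 294.
With the tax collected from suppliers, supply shifts: qs = (p − 17.5) + 216.
Solving gives q = 280 with buyers paying $81.5 and suppliers receiving $64 (the $17.5 wedge).
Burden on buyers: $3.5; on suppliers: $14. (They sum to $17.5.)
The less price-elastic side of the market bears the larger share of a per-unit tax.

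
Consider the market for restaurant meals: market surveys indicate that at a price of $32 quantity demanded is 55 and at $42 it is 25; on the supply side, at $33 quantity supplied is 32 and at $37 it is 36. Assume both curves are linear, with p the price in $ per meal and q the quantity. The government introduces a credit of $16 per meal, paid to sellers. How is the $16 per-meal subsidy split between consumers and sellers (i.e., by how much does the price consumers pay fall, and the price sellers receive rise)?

Demand slope: (25 − 55)/(42 − 32) = -3, so qd = 151 − 3p.
Supply slope: (36 − 32)/(37 − 33) = 1, so qs = p − 1.
Before the subsidy: set 151 − 3p = p − 1 → p* = $38, q* = 37.
With a per-unit subsidy paid to sellers, each receives p + 16 per unit sold, so supply becomes qs = (p + 16) − 1.
New equilibrium: consumers pay $34, sellers receive $50, q = 49. (Wedge: pb − ps = −16.)
Gain to consumers: $4; to sellers: $12. (They sum to $16.)

Consumers gain $4 per meal; sellers gain $12 per meal.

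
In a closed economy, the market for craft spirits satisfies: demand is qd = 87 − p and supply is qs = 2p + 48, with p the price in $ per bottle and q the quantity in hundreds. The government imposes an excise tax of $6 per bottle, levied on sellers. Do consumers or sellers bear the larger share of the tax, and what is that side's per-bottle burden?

Without the tax, 87 − p = 2p + 48 gives 3p = 39, so p* = $13 and q* = 74.
With the tax collected from sellers, supply shifts: qs = 2(p − 6) + 48.
Solving gives q = 70 with consumers paying $17 and sellers receiving $11 (the $6 wedge).
Per-bottle burden: consumers $4, sellers $2.
Consumers take the larger share because demand is less price-elastic here (demand slope 1 vs supply slope 2).
The less price-elastic side of the market bears the larger share of a per-unit tax.

Consumers bear the larger share: $4 per bottle.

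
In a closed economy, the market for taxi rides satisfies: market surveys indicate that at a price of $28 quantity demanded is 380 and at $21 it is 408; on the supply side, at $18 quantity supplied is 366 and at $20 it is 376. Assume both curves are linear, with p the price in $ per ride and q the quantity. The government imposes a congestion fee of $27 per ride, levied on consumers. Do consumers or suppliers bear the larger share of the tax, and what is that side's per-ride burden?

Demand slope: (408 − 380)/(21 − 28) = -4, so qd = 492 − 4p.
Supply slope: (376 − 366)/(20 − 18) = 5, so qs = 5p + 276.
Before the tax: set 492 − 4p = 5p + 276 → p* = $24, q* = 396.
With the tax collected from consumers, demand (in seller-price terms) shifts: qd = 492 − 4(p + 27).
Solving gives q = 336 with consumers paying $39 and suppliers receiving $12 (the $27 wedge).
Per-ride burden: consumers $15, suppliers $12.
Consumers take the larger share because demand is less price-elastic here (demand slope 4 vs supply slope 5).

Consumers bear the larger share: $15 per ride.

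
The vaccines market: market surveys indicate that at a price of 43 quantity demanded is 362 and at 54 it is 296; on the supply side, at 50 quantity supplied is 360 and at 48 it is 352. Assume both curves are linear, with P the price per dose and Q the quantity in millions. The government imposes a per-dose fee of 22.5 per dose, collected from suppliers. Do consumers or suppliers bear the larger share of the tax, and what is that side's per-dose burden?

Suppliers bear the larger share: 13.5 per dose.

Demand slope: (296 − 362)/(54 − 43) = -6, so Qd = 620 − 6P.
Supply slope: (352 − 360)/(48 − 50) = 4, so Qs = 4P + 160.
Before the tax: set 620 − 6P = 4P + 160 → P* = 46, Q* = 344.
With the tax collected from suppliers, supply shifts: Qs = 4(P − 22.5) + 160.
Solving gives Q = 290 with consumers paying 55 and suppliers receiving 32.5 (the 22.5 wedge).
Per-dose burden: consumers 9, suppliers 13.5.
Suppliers take the larger share because supply is less price-elastic here (demand slope 6 vs supply slope 4).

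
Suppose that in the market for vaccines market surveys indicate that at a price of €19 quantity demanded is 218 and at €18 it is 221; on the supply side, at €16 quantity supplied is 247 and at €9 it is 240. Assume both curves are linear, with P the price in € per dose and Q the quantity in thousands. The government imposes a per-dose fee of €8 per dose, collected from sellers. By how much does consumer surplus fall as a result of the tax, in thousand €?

Demand slope: (221 − 218)/(18 − 19) = -3, so Qd = 275 − 3P.
Supply slope: (240 − 247)/(9 − 16) = 1, so Qs = P + 231.
Without the tax, 275 − 3P = P + 231 gives 4P = 44, so P* = €11 and Q* = 242.
With the tax collected from sellers, supply shifts: Qs = (P − 8) + 231.
New equilibrium: buyers pay €13, sellers receive €5, Q = 236. (Wedge: Pb − Ps = 8.)
ΔCS is the trapezoid between Q = 236 and Q = 242 of height €2: ½ · (242 + 236) · 2 = €478.

Consumer surplus falls by €478 thousand.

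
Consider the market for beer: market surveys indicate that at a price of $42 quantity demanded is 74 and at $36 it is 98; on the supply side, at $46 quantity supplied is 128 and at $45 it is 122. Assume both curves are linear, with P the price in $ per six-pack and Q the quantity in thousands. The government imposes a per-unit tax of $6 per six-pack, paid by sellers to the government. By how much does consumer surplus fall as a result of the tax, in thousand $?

Consumer surplus falls by $283.68 thousand.

Demand slope: (98 − 74)/(36 − 42) = -4, so Qd = 242 − 4P.
Supply slope: (122 − 128)/(45 − 46) = 6, so Qs = 6P − 148.
Before the tax: set 242 − 4P = 6P − 148 → P* = $39, Q* = 86.
With the tax collected from sellers, supply shifts: Qs = 6(P − 6) − 148.
New equilibrium: buyers pay $42.6, sellers receive $36.6, Q = 71.6. (Wedge: Pb − Ps = 6.)
ΔCS is the trapezoid between Q = 71.6 and Q = 86 of height $3.6: ½ · (86 + 71.6) · 3.6 = $283.68.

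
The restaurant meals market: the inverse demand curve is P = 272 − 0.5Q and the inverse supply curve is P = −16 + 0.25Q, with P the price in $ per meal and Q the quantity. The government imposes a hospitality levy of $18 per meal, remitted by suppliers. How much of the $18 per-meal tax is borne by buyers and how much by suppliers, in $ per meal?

Rewrite in direct form: Qd = 544 − 2P and Qs = 4P + 64.
Before the tax: set 544 − 2P = 4P + 64 → P* = $80, Q* = 384.
With the tax collected from suppliers, supply shifts: Qs = 4(P − 18) + 64.
New equilibrium: buyers pay $92, suppliers receive $74, Q = 360. (Wedge: Pb − Ps = 18.)
Burden on buyers: $12; on suppliers: $6. (They sum to $18.)

Buyers bear $12 per meal; suppliers bear $6 per meal.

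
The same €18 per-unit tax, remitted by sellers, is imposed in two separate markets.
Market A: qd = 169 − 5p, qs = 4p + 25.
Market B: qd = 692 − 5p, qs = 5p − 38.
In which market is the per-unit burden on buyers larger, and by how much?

Market B, by €1.

Market A: pre-tax p* = €16, q* = 89; post-tax q = 49; per-unit burden on buyers = €8.
Market B: pre-tax p* = €73, q* = 327; post-tax q = 282; per-unit burden on buyers = €9.
Difference: €8 vs €9 → market B is larger by €1.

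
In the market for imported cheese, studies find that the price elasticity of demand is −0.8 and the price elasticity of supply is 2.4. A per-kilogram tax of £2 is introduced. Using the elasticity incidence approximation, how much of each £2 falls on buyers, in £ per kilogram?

Buyers bear ≈ £1.5 per kilogram.

Incidence ratio: buyers' share ≈ εs / (εs + |εd|) = 2.4 / (2.4 + 0.8) = 0.75.
So buyers bear ≈ 0.75 × £2 = £1.5; producers bear £0.5.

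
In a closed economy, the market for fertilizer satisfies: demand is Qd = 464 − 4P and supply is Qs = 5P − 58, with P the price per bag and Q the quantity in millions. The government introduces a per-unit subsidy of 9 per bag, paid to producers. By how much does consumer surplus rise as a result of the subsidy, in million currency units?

Consumer surplus rises by 1210 million.

Before the subsidy: set 464 − 4P = 5P − 58 → P* = 58, Q* = 232.
With a per-unit subsidy paid to producers, each receives P + 9 per unit sold, so supply becomes Qs = 5(P + 9) − 58.
New equilibrium: consumers pay 53, producers receive 62, Q = 252. (Wedge: Pb − Ps = −9.)
ΔCS is the trapezoid between Q = 252 and Q = 232 of height 5: ½ · (232 + 252) · 5 = 1210.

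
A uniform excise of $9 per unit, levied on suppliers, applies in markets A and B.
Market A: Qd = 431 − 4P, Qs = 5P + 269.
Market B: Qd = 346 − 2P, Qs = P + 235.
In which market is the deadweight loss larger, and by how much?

Market A, by $63.

Market A: pre-tax P* = $18, Q* = 359; post-tax Q = 339; deadweight loss = $90.
Market B: pre-tax P* = $37, Q* = 272; post-tax Q = 266; deadweight loss = $27.
Difference: $90 vs $27 → market A is larger by $63.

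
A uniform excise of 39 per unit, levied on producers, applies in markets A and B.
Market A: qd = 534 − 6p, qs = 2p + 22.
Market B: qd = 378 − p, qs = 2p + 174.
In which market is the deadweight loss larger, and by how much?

Market A, by 633.75.

Market A: pre-tax p* = 64, q* = 150; post-tax q = 91.5; deadweight loss = 1140.75.
Market B: pre-tax p* = 68, q* = 310; post-tax q = 284; deadweight loss = 507.
Difference: 1140.75 vs 507 → market A is larger by 633.75.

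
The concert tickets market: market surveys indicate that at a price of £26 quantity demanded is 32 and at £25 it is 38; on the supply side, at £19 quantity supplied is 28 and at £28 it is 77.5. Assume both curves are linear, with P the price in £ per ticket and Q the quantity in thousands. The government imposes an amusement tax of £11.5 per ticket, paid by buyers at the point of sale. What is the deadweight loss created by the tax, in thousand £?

Deadweight loss = £189.75 thousand.

Demand slope: (38 − 32)/(25 − 26) = -6, so Qd = 188 − 6P.
Supply slope: (77.5 − 28)/(28 − 19) = 5.5, so Qs = 5.5P − 76.5.
Before the tax: set 188 − 6P = 5.5P − 76.5 → P* = £23, Q* = 50.
With the tax collected from buyers, demand (in seller-price terms) shifts: Qd = 188 − 6(P + 11.5).
New equilibrium: buyers pay £28.5, suppliers receive £17, Q = 17. (Wedge: Pb − Ps = 11.5.)
Quantity falls by |ΔQ| = |50 − 17| = 33.
DWL = ½ · t · |ΔQ| = ½ · 11.5 · 33 = £189.75.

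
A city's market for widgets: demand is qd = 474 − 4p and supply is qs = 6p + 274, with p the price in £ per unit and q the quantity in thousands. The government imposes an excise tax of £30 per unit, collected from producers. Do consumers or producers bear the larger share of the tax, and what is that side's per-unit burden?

Consumers bear the larger share: £18 per unit.

Without the tax, 474 − 4p = 6p + 274 gives 10p = 200, so p* = £20 and q* = 394.
With the tax collected from producers, supply shifts: qs = 6(p − 30) + 274.
New equilibrium: consumers pay £38, producers receive £8, q = 322. (Wedge: pb − ps = 30.)
Per-unit burden: consumers £18, producers £12.
Consumers take the larger share because demand is less price-elastic here (demand slope 4 vs supply slope 6).
The less price-elastic side of the market bears the larger share of a per-unit tax.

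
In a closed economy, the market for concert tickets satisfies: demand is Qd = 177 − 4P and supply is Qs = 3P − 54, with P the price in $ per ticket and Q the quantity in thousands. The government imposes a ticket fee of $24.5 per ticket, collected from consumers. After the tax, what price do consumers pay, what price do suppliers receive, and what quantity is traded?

Without the tax, 177 − 4P = 3P − 54 gives 7P = 231, so P* = $33 and Q* = 45.
With the tax collected from consumers, demand (in seller-price terms) shifts: Qd = 177 − 4(P + 24.5).
Solving gives Q = 3 with consumers paying $43.5 and suppliers receiving $19 (the $24.5 wedge).

Consumers pay $43.5; suppliers receive $19; quantity = 3.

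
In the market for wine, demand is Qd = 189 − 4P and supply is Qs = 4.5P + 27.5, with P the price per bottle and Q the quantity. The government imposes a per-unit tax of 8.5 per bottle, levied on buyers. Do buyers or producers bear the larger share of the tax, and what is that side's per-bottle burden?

Buyers bear the larger share: 4.5 per bottle.

Without the tax, 189 − 4P = 4.5P + 27.5 gives 8.5P = 161.5, so P* = 19 and Q* = 113.
With the tax collected from buyers, demand (in seller-price terms) shifts: Qd = 189 − 4(P + 8.5).
New equilibrium: buyers pay 23.5, producers receive 15, Q = 95. (Wedge: Pb − Ps = 8.5.)
Per-bottle burden: buyers 4.5, producers 4.
Buyers take the larger share because demand is less price-elastic here (demand slope 4 vs supply slope 4.5).
The less price-elastic side of the market bears the larger share of a per-unit tax.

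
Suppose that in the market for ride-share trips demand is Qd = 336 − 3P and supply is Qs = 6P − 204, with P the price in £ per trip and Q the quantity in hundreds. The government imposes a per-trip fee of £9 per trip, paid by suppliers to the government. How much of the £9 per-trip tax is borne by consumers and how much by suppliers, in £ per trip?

Before the tax: set 336 − 3P = 6P − 204 → P* = £60, Q* = 156.
With the tax collected from suppliers, supply shifts: Qs = 6(P − 9) − 204.
New equilibrium: consumers pay £66, suppliers receive £57, Q = 138. (Wedge: Pb − Ps = 9.)
Burden on consumers: £6; on suppliers: £3. (They sum to £9.)
The less price-elastic side of the market bears the larger share of a per-unit tax.

Consumers bear £6 per trip; suppliers bear £3 per trip.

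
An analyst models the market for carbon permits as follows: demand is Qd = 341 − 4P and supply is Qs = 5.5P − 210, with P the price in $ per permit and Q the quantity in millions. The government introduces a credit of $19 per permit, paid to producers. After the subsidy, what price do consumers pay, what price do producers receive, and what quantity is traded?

Consumers pay $47; producers receive $66; quantity = 153.

Without the subsidy, 341 − 4P = 5.5P − 210 gives 9.5P = 551, so P* = $58 and Q* = 109.
With a per-unit subsidy paid to producers, each receives P + 19 per unit sold, so supply becomes Qs = 5.5(P + 19) − 210.
Solving gives Q = 153 with consumers paying $47 and producers receiving $66 (the $19 wedge).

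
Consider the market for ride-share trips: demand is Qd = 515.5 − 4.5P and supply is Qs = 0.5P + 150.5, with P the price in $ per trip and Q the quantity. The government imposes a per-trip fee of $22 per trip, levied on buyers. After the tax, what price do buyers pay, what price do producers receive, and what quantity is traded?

Buyers pay $75.2; producers receive $53.2; quantity = 177.1.

Before the tax: set 515.5 − 4.5P = 0.5P + 150.5 → P* = $73, Q* = 187.
With the tax collected from buyers, demand (in seller-price terms) shifts: Qd = 515.5 − 4.5(P + 22).
New equilibrium: buyers pay $75.2, producers receive $53.2, Q = 177.1. (Wedge: Pb − Ps = 22.)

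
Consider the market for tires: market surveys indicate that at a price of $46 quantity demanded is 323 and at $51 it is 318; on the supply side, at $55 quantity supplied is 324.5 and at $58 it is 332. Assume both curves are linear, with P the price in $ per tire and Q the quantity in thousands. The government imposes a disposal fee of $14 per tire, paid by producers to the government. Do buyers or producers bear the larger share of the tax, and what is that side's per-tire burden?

Demand slope: (318 − 323)/(51 − 46) = -1, so Qd = 369 − P.
Supply slope: (332 − 324.5)/(58 − 55) = 2.5, so Qs = 2.5P + 187.
Before the tax: set 369 − P = 2.5P + 187 → P* = $52, Q* = 317.
With the tax collected from producers, supply shifts: Qs = 2.5(P − 14) + 187.
New equilibrium: buyers pay $62, producers receive $48, Q = 307. (Wedge: Pb − Ps = 14.)
Per-tire burden: buyers $10, producers $4.
Buyers take the larger share because demand is less price-elastic here (demand slope 1 vs supply slope 2.5).
The less price-elastic side of the market bears the larger share of a per-unit tax.

Buyers bear the larger share: $10 per tire.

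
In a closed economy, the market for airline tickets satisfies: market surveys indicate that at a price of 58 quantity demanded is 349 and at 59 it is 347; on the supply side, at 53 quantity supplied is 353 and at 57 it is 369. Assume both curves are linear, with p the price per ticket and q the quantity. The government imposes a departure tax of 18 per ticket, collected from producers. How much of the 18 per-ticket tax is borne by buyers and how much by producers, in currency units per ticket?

Buyers bear 12 per ticket; producers bear 6 per ticket.

Demand slope: (347 − 349)/(59 − 58) = -2, so qd = 465 − 2p.
Supply slope: (369 − 353)/(57 − 53) = 4, so qs = 4p + 141.
Before the tax: set 465 − 2p = 4p + 141 → p* = 54, q* = 357.
With the tax collected from producers, supply shifts: qs = 4(p − 18) + 141.
Solving gives q = 333 with buyers paying 66 and producers receiving 48 (the 18 wedge).
Burden on buyers: 12; on producers: 6. (They sum to 18.)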